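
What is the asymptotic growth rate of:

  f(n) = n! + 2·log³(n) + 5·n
Θ(n!)

Order the terms by growth rate: 2·log³(n) ≺ 5·n ≺ n!.
The fastest-growing term n! dominates as n → ∞; dropping its constant factor gives Θ(n!).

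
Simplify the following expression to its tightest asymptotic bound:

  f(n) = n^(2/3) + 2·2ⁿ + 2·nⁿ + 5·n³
Θ(nⁿ)

Order the terms by growth rate: n^(2/3) ≺ 5·n³ ≺ 2·2ⁿ ≺ 2·nⁿ.
The fastest-growing term 2·nⁿ dominates as n → ∞; dropping its constant factor gives Θ(nⁿ).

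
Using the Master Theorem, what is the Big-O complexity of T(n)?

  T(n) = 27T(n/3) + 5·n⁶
Θ(n⁶)

Master Theorem: a = 27, b = 3, f(n) = 5·n⁶.
Compute the critical exponent d = log₃(27) = 3.
Compare f(n) = Θ(n⁶) against n^d:
  k = 6 > d = 3, so f(n) = Ω(n^(d+ε)) — Case 3.
  Regularity: a·(n/b)^6/n^6 = a/b^6 = 27/729 < 1 ✓.
  The top-level work dominates: T(n) = Θ(f(n)) = Θ(n⁶).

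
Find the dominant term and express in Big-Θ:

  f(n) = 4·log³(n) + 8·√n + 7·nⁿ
Θ(nⁿ)

Order the terms by growth rate: 4·log³(n) ≺ 8·√n ≺ 7·nⁿ.
The fastest-growing term 7·nⁿ dominates as n → ∞; dropping its constant factor gives Θ(nⁿ).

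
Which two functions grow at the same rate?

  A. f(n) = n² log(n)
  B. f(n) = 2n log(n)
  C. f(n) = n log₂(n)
B and C

Examining each function:
  A. n² log(n) is O(n² log n)
  B. 2n log(n) is O(n log n)
  C. n log₂(n) is O(n log n)

Functions B and C both have the same complexity class.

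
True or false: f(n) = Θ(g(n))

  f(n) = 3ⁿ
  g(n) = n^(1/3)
False

f(n) = 3ⁿ is O(3ⁿ), and g(n) = n^(1/3) is O(n^(1/3)).
Since they have different growth rates, f(n) = Θ(g(n)) is false.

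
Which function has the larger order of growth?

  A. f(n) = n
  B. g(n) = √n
A

f(n) = n is O(n), while g(n) = √n is O(√n).
Since O(n) grows faster than O(√n), f(n) dominates.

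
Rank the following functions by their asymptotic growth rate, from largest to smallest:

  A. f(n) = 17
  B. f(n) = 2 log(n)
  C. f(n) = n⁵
C > B > A

Comparing growth rates:
C = n⁵ is O(n⁵)
B = 2 log(n) is O(log n)
A = 17 is O(1)

Therefore, the order from fastest to slowest is: C > B > A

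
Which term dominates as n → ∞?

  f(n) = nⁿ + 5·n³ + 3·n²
nⁿ

Looking at each term:
  - nⁿ is O(nⁿ)
  - 5·n³ is O(n³)
  - 3·n² is O(n²)

The term nⁿ (O(nⁿ)) grows fastest and dominates all others.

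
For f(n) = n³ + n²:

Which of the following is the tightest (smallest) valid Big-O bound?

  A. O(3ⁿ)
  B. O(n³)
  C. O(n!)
B

f(n) = n³ + n² is O(n³).
All listed options are valid Big-O bounds (upper bounds),
but O(n³) is the tightest (smallest valid bound).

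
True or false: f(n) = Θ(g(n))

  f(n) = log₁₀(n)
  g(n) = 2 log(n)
True

f(n) = log₁₀(n) and g(n) = 2 log(n) are both O(log n).
Since they have the same asymptotic growth rate, f(n) = Θ(g(n)) is true.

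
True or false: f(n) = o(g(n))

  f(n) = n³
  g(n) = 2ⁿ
True

f(n) = n³ is O(n³), and g(n) = 2ⁿ is O(2ⁿ).
Since O(n³) grows strictly slower than O(2ⁿ), f(n) = o(g(n)) is true.
This means lim(n→∞) f(n)/g(n) = 0.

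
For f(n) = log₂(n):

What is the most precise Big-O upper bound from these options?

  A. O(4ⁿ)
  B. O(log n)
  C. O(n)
B

f(n) = log₂(n) is O(log n).
All listed options are valid Big-O bounds (upper bounds),
but O(log n) is the tightest (smallest valid bound).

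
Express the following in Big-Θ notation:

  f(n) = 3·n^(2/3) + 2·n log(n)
Θ(n log n)

Order the terms by growth rate: 3·n^(2/3) ≺ 2·n log(n).
The fastest-growing term 2·n log(n) dominates as n → ∞; dropping its constant factor gives Θ(n log n).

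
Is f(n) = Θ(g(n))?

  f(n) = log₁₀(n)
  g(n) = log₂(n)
True

f(n) = log₁₀(n) and g(n) = log₂(n) are both O(log n).
Since they have the same asymptotic growth rate, f(n) = Θ(g(n)) is true.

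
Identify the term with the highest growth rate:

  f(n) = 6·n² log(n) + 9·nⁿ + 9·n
9·nⁿ

Looking at each term:
  - 6·n² log(n) is O(n² log n)
  - 9·nⁿ is O(nⁿ)
  - 9·n is O(n)

The term 9·nⁿ (O(nⁿ)) grows fastest and dominates all others.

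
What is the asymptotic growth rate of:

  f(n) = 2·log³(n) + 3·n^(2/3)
Θ(n^(2/3))

Order the terms by growth rate: 2·log³(n) ≺ 3·n^(2/3).
The fastest-growing term 3·n^(2/3) dominates as n → ∞; dropping its constant factor gives Θ(n^(2/3)).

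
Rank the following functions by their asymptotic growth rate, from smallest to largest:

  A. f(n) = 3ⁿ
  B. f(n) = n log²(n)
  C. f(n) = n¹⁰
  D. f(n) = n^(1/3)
D < B < C < A

Comparing growth rates:
D = n^(1/3) is O(n^(1/3))
B = n log²(n) is O(n log² n)
C = n¹⁰ is O(n¹⁰)
A = 3ⁿ is O(3ⁿ)

Therefore, the order from slowest to fastest is: D < B < C < A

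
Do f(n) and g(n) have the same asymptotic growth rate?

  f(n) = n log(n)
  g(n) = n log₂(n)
True

f(n) = n log(n) and g(n) = n log₂(n) are both O(n log n).
Since they have the same asymptotic growth rate, f(n) = Θ(g(n)) is true.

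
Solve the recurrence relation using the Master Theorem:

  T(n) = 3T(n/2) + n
Θ(n^log₂(3))

Master Theorem: a = 3, b = 2, f(n) = n.
Compute the critical exponent d = log₂(3) = 1.585.
Compare f(n) = Θ(n) against n^d:
  k = 1 < d = 1.585, so f(n) = O(n^(d-ε)) — Case 1.
  The recursion cost dominates: T(n) = Θ(n^d) = Θ(n^log₂(3)).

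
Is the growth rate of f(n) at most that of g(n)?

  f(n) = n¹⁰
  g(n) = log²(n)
False

f(n) = n¹⁰ is O(n¹⁰), and g(n) = log²(n) is O(log² n).
Since O(n¹⁰) grows faster than O(log² n), f(n) = O(g(n)) is false.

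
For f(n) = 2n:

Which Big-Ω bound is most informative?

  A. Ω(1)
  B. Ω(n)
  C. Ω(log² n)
B

f(n) = 2n is Ω(n).
All listed options are valid Big-Ω bounds (lower bounds),
but Ω(n) is the tightest (largest valid bound).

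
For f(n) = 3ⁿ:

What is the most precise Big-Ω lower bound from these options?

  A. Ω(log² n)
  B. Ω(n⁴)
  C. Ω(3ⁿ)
C

f(n) = 3ⁿ is Ω(3ⁿ).
All listed options are valid Big-Ω bounds (lower bounds),
but Ω(3ⁿ) is the tightest (largest valid bound).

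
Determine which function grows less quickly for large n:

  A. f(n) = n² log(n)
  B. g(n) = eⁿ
A

f(n) = n² log(n) is O(n² log n), while g(n) = eⁿ is O(eⁿ).
Since O(n² log n) grows slower than O(eⁿ), f(n) is dominated.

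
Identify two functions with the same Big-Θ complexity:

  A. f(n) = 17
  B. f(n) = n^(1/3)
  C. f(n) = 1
A and C

Examining each function:
  A. 17 is O(1)
  B. n^(1/3) is O(n^(1/3))
  C. 1 is O(1)

Functions A and C both have the same complexity class.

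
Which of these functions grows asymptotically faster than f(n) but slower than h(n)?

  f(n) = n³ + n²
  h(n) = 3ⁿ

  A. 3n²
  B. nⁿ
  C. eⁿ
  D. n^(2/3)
C

We need g(n) with n³ + n² = o(g(n)) and g(n) = o(3ⁿ), i.e. O(n³) ≺ g ≺ O(3ⁿ).
Check each option:
  A. 3n² — O(n²) does not grow strictly faster than f(n)
  B. nⁿ — O(nⁿ) does not grow strictly slower than h(n)
  C. eⁿ — O(eⁿ) is strictly between O(n³) and O(3ⁿ) ✓
  D. n^(2/3) — O(n^(2/3)) does not grow strictly faster than f(n)

Only option C (eⁿ) lies strictly between.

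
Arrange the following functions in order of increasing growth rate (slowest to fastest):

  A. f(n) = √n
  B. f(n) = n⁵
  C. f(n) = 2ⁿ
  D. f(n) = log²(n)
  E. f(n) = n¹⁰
D < A < B < E < C

Comparing growth rates:
D = log²(n) is O(log² n)
A = √n is O(√n)
B = n⁵ is O(n⁵)
E = n¹⁰ is O(n¹⁰)
C = 2ⁿ is O(2ⁿ)

Therefore, the order from slowest to fastest is: D < A < B < E < C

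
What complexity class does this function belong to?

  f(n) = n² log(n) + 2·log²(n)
O(n² log n)

The dominant term in n² log(n) + 2·log²(n) is n² log(n), which is Θ(n² log n).
Lower-order terms (2·log²(n)) are asymptotically negligible.
Constants are absorbed, so the tightest bound is O(n² log n).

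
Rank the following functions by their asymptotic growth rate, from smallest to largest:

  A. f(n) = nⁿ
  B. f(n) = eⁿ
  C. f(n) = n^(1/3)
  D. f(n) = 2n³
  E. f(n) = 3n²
C < E < D < B < A

Comparing growth rates:
C = n^(1/3) is O(n^(1/3))
E = 3n² is O(n²)
D = 2n³ is O(n³)
B = eⁿ is O(eⁿ)
A = nⁿ is O(nⁿ)

Therefore, the order from slowest to fastest is: C < E < D < B < A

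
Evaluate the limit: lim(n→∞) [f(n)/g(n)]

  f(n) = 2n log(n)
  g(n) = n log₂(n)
log(4)

Since 2n log(n) and n log₂(n) have the same growth rate (O(n log n)),
the ratio converges to a constant: log(4).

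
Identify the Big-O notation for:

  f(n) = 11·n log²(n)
O(n log² n)

The dominant term in 11·n log²(n) is 11·n log²(n), which is Θ(n log² n).
Constants are absorbed, so the tightest bound is O(n log² n).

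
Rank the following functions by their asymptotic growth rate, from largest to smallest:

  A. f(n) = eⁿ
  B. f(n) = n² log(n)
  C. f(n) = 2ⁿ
A > C > B

Comparing growth rates:
A = eⁿ is O(eⁿ)
C = 2ⁿ is O(2ⁿ)
B = n² log(n) is O(n² log n)

Therefore, the order from fastest to slowest is: A > C > B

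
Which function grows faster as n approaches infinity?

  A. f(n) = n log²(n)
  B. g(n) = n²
B

f(n) = n log²(n) is O(n log² n), while g(n) = n² is O(n²).
Since O(n²) grows faster than O(n log² n), g(n) dominates.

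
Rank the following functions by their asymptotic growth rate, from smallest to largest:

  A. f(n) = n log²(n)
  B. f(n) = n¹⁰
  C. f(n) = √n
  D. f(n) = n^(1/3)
D < C < A < B

Comparing growth rates:
D = n^(1/3) is O(n^(1/3))
C = √n is O(√n)
A = n log²(n) is O(n log² n)
B = n¹⁰ is O(n¹⁰)

Therefore, the order from slowest to fastest is: D < C < A < B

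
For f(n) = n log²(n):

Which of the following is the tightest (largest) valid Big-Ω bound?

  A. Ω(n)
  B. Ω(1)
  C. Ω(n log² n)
C

f(n) = n log²(n) is Ω(n log² n).
All listed options are valid Big-Ω bounds (lower bounds),
but Ω(n log² n) is the tightest (largest valid bound).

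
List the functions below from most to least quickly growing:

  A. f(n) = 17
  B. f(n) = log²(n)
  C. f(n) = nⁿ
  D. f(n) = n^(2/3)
C > D > B > A

Comparing growth rates:
C = nⁿ is O(nⁿ)
D = n^(2/3) is O(n^(2/3))
B = log²(n) is O(log² n)
A = 17 is O(1)

Therefore, the order from fastest to slowest is: C > D > B > A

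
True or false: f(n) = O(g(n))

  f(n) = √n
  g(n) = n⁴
True

f(n) = √n is O(√n), and g(n) = n⁴ is O(n⁴).
Since O(√n) ⊆ O(n⁴) (f grows no faster than g), f(n) = O(g(n)) is true.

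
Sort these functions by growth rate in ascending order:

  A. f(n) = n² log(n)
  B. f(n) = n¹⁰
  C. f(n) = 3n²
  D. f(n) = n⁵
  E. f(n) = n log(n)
E < C < A < D < B

Comparing growth rates:
E = n log(n) is O(n log n)
C = 3n² is O(n²)
A = n² log(n) is O(n² log n)
D = n⁵ is O(n⁵)
B = n¹⁰ is O(n¹⁰)

Therefore, the order from slowest to fastest is: E < C < A < D < B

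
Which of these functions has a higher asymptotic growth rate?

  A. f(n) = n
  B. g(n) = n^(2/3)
A

f(n) = n is O(n), while g(n) = n^(2/3) is O(n^(2/3)).
Since O(n) grows faster than O(n^(2/3)), f(n) dominates.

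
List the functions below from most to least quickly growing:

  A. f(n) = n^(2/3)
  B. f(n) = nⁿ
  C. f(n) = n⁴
B > C > A

Comparing growth rates:
B = nⁿ is O(nⁿ)
C = n⁴ is O(n⁴)
A = n^(2/3) is O(n^(2/3))

Therefore, the order from fastest to slowest is: B > C > A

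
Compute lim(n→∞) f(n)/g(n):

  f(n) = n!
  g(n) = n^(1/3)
∞

Since n! (O(n!)) grows faster than n^(1/3) (O(n^(1/3))),
the ratio f(n)/g(n) → ∞ as n → ∞.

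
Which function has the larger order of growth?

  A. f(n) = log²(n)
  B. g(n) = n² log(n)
B

f(n) = log²(n) is O(log² n), while g(n) = n² log(n) is O(n² log n).
Since O(n² log n) grows faster than O(log² n), g(n) dominates.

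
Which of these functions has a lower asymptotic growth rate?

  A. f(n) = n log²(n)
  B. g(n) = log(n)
B

f(n) = n log²(n) is O(n log² n), while g(n) = log(n) is O(log n).
Since O(log n) grows slower than O(n log² n), g(n) is dominated.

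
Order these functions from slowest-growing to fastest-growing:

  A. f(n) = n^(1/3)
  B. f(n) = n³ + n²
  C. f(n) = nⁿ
A < B < C

Comparing growth rates:
A = n^(1/3) is O(n^(1/3))
B = n³ + n² is O(n³)
C = nⁿ is O(nⁿ)

Therefore, the order from slowest to fastest is: A < B < C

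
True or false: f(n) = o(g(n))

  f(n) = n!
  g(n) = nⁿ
True

f(n) = n! is O(n!), and g(n) = nⁿ is O(nⁿ).
Since O(n!) grows strictly slower than O(nⁿ), f(n) = o(g(n)) is true.
This means lim(n→∞) f(n)/g(n) = 0.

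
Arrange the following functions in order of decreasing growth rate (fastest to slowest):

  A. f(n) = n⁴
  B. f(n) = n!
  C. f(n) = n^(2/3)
B > A > C

Comparing growth rates:
B = n! is O(n!)
A = n⁴ is O(n⁴)
C = n^(2/3) is O(n^(2/3))

Therefore, the order from fastest to slowest is: B > A > C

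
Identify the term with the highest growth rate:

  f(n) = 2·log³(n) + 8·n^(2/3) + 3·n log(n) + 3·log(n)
3·n log(n)

Looking at each term:
  - 2·log³(n) is O(log³ n)
  - 8·n^(2/3) is O(n^(2/3))
  - 3·n log(n) is O(n log n)
  - 3·log(n) is O(log n)

The term 3·n log(n) (O(n log n)) grows fastest and dominates all others.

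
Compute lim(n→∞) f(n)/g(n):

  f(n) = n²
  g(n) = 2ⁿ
0

Since n² (O(n²)) grows slower than 2ⁿ (O(2ⁿ)),
the ratio f(n)/g(n) → 0 as n → ∞.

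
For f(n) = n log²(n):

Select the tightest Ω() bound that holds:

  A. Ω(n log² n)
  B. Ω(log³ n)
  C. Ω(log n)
A

f(n) = n log²(n) is Ω(n log² n).
All listed options are valid Big-Ω bounds (lower bounds),
but Ω(n log² n) is the tightest (largest valid bound).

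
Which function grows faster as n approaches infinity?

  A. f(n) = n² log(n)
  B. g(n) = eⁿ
B

f(n) = n² log(n) is O(n² log n), while g(n) = eⁿ is O(eⁿ).
Since O(eⁿ) grows faster than O(n² log n), g(n) dominates.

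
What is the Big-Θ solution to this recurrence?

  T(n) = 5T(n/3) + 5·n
Θ(n^log₃(5))

Master Theorem: a = 5, b = 3, f(n) = 5·n.
Compute the critical exponent d = log₃(5) = 1.465.
Compare f(n) = Θ(n) against n^d:
  k = 1 < d = 1.465, so f(n) = O(n^(d-ε)) — Case 1.
  The recursion cost dominates: T(n) = Θ(n^d) = Θ(n^log₃(5)).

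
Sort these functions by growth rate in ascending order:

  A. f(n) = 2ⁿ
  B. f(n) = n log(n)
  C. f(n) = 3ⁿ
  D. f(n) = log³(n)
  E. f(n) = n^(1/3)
D < E < B < A < C

Comparing growth rates:
D = log³(n) is O(log³ n)
E = n^(1/3) is O(n^(1/3))
B = n log(n) is O(n log n)
A = 2ⁿ is O(2ⁿ)
C = 3ⁿ is O(3ⁿ)

Therefore, the order from slowest to fastest is: D < E < B < A < C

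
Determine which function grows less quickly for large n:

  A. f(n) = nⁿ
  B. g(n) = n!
B

f(n) = nⁿ is O(nⁿ), while g(n) = n! is O(n!).
Since O(n!) grows slower than O(nⁿ), g(n) is dominated.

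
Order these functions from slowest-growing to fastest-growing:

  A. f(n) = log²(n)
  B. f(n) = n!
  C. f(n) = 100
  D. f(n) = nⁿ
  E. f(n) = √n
C < A < E < B < D

Comparing growth rates:
C = 100 is O(1)
A = log²(n) is O(log² n)
E = √n is O(√n)
B = n! is O(n!)
D = nⁿ is O(nⁿ)

Therefore, the order from slowest to fastest is: C < A < E < B < D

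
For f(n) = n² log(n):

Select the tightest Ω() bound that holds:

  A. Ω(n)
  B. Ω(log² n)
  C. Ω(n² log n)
C

f(n) = n² log(n) is Ω(n² log n).
All listed options are valid Big-Ω bounds (lower bounds),
but Ω(n² log n) is the tightest (largest valid bound).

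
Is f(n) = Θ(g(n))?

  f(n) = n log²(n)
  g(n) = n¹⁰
False

f(n) = n log²(n) is O(n log² n), and g(n) = n¹⁰ is O(n¹⁰).
Since they have different growth rates, f(n) = Θ(g(n)) is false.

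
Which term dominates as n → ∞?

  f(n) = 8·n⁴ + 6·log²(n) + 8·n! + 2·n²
8·n!

Looking at each term:
  - 8·n⁴ is O(n⁴)
  - 6·log²(n) is O(log² n)
  - 8·n! is O(n!)
  - 2·n² is O(n²)

The term 8·n! (O(n!)) grows fastest and dominates all others.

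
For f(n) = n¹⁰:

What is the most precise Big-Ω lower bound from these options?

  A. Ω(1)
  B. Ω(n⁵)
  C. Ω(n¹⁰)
C

f(n) = n¹⁰ is Ω(n¹⁰).
All listed options are valid Big-Ω bounds (lower bounds),
but Ω(n¹⁰) is the tightest (largest valid bound).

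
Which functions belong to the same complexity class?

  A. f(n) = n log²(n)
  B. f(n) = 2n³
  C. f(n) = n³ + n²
B and C

Examining each function:
  A. n log²(n) is O(n log² n)
  B. 2n³ is O(n³)
  C. n³ + n² is O(n³)

Functions B and C both have the same complexity class.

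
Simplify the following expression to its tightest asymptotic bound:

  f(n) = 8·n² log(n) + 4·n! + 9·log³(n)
Θ(n!)

Order the terms by growth rate: 9·log³(n) ≺ 8·n² log(n) ≺ 4·n!.
The fastest-growing term 4·n! dominates as n → ∞; dropping its constant factor gives Θ(n!).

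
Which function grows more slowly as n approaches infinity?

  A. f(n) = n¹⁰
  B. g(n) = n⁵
B

f(n) = n¹⁰ is O(n¹⁰), while g(n) = n⁵ is O(n⁵).
Since O(n⁵) grows slower than O(n¹⁰), g(n) is dominated.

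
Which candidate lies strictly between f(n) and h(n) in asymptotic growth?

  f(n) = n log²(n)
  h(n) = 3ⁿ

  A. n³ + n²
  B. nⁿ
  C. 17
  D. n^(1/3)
A

We need g(n) with n log²(n) = o(g(n)) and g(n) = o(3ⁿ), i.e. O(n log² n) ≺ g ≺ O(3ⁿ).
Check each option:
  A. n³ + n² — O(n³) is strictly between O(n log² n) and O(3ⁿ) ✓
  B. nⁿ — O(nⁿ) does not grow strictly slower than h(n)
  C. 17 — O(1) does not grow strictly faster than f(n)
  D. n^(1/3) — O(n^(1/3)) does not grow strictly faster than f(n)

Only option A (n³ + n²) lies strictly between.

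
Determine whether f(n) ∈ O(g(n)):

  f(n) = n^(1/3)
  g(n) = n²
True

f(n) = n^(1/3) is O(n^(1/3)), and g(n) = n² is O(n²).
Since O(n^(1/3)) ⊆ O(n²) (f grows no faster than g), f(n) = O(g(n)) is true.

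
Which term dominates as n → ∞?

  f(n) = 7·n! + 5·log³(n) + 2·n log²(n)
7·n!

Looking at each term:
  - 7·n! is O(n!)
  - 5·log³(n) is O(log³ n)
  - 2·n log²(n) is O(n log² n)

The term 7·n! (O(n!)) grows fastest and dominates all others.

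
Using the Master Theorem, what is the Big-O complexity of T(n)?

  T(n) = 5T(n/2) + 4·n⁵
Θ(n⁵)

Master Theorem: a = 5, b = 2, f(n) = 4·n⁵.
Compute the critical exponent d = log₂(5) = 2.322.
Compare f(n) = Θ(n⁵) against n^d:
  k = 5 > d = 2.322, so f(n) = Ω(n^(d+ε)) — Case 3.
  Regularity: a·(n/b)^5/n^5 = a/b^5 = 5/32 < 1 ✓.
  The top-level work dominates: T(n) = Θ(f(n)) = Θ(n⁵).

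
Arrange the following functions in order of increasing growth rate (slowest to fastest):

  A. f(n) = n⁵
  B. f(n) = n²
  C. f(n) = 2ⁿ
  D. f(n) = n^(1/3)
D < B < A < C

Comparing growth rates:
D = n^(1/3) is O(n^(1/3))
B = n² is O(n²)
A = n⁵ is O(n⁵)
C = 2ⁿ is O(2ⁿ)

Therefore, the order from slowest to fastest is: D < B < A < C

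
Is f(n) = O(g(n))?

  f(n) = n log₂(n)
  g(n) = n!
True

f(n) = n log₂(n) is O(n log n), and g(n) = n! is O(n!).
Since O(n log n) ⊆ O(n!) (f grows no faster than g), f(n) = O(g(n)) is true.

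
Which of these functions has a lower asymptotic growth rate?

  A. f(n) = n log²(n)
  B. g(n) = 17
B

f(n) = n log²(n) is O(n log² n), while g(n) = 17 is O(1).
Since O(1) grows slower than O(n log² n), g(n) is dominated.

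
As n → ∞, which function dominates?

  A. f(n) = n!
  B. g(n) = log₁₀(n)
A

f(n) = n! is O(n!), while g(n) = log₁₀(n) is O(log n).
Since O(n!) grows faster than O(log n), f(n) dominates.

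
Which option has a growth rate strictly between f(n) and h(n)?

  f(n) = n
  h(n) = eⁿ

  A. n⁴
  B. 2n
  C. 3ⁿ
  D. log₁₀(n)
A

We need g(n) with n = o(g(n)) and g(n) = o(eⁿ), i.e. O(n) ≺ g ≺ O(eⁿ).
Check each option:
  A. n⁴ — O(n⁴) is strictly between O(n) and O(eⁿ) ✓
  B. 2n — O(n) does not grow strictly faster than f(n)
  C. 3ⁿ — O(3ⁿ) does not grow strictly slower than h(n)
  D. log₁₀(n) — O(log n) does not grow strictly faster than f(n)

Only option A (n⁴) lies strictly between.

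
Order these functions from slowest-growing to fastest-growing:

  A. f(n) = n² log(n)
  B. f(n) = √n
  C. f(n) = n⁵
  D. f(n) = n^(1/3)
D < B < A < C

Comparing growth rates:
D = n^(1/3) is O(n^(1/3))
B = √n is O(√n)
A = n² log(n) is O(n² log n)
C = n⁵ is O(n⁵)

Therefore, the order from slowest to fastest is: D < B < A < C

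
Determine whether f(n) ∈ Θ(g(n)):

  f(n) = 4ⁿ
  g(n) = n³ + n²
False

f(n) = 4ⁿ is O(4ⁿ), and g(n) = n³ + n² is O(n³).
Since they have different growth rates, f(n) = Θ(g(n)) is false.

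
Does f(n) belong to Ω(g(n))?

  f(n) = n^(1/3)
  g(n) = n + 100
False

f(n) = n^(1/3) is O(n^(1/3)), and g(n) = n + 100 is O(n).
Since O(n^(1/3)) grows slower than O(n), f(n) = Ω(g(n)) is false.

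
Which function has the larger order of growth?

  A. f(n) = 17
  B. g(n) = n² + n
B

f(n) = 17 is O(1), while g(n) = n² + n is O(n²).
Since O(n²) grows faster than O(1), g(n) dominates.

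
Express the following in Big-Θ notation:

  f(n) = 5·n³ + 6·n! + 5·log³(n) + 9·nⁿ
Θ(nⁿ)

Order the terms by growth rate: 5·log³(n) ≺ 5·n³ ≺ 6·n! ≺ 9·nⁿ.
The fastest-growing term 9·nⁿ dominates as n → ∞; dropping its constant factor gives Θ(nⁿ).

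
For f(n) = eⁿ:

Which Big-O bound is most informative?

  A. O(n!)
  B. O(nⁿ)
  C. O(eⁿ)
C

f(n) = eⁿ is O(eⁿ).
All listed options are valid Big-O bounds (upper bounds),
but O(eⁿ) is the tightest (smallest valid bound).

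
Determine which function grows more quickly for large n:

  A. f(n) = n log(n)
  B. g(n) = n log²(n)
B

f(n) = n log(n) is O(n log n), while g(n) = n log²(n) is O(n log² n).
Since O(n log² n) grows faster than O(n log n), g(n) dominates.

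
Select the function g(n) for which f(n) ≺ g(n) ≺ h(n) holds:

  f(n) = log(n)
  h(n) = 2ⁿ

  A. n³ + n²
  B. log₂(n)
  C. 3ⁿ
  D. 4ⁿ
A

We need g(n) with log(n) = o(g(n)) and g(n) = o(2ⁿ), i.e. O(log n) ≺ g ≺ O(2ⁿ).
Check each option:
  A. n³ + n² — O(n³) is strictly between O(log n) and O(2ⁿ) ✓
  B. log₂(n) — O(log n) does not grow strictly faster than f(n)
  C. 3ⁿ — O(3ⁿ) does not grow strictly slower than h(n)
  D. 4ⁿ — O(4ⁿ) does not grow strictly slower than h(n)

Only option A (n³ + n²) lies strictly between.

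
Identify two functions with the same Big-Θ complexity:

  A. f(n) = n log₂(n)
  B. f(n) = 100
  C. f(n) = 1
B and C

Examining each function:
  A. n log₂(n) is O(n log n)
  B. 100 is O(1)
  C. 1 is O(1)

Functions B and C both have the same complexity class.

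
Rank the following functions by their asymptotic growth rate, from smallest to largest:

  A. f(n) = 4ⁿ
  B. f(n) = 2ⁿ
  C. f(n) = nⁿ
B < A < C

Comparing growth rates:
B = 2ⁿ is O(2ⁿ)
A = 4ⁿ is O(4ⁿ)
C = nⁿ is O(nⁿ)

Therefore, the order from slowest to fastest is: B < A < C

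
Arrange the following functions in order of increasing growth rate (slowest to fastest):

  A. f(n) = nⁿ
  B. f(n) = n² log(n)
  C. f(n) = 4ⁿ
B < C < A

Comparing growth rates:
B = n² log(n) is O(n² log n)
C = 4ⁿ is O(4ⁿ)
A = nⁿ is O(nⁿ)

Therefore, the order from slowest to fastest is: B < C < A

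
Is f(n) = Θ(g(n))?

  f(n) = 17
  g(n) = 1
True

f(n) = 17 and g(n) = 1 are both O(1).
Since they have the same asymptotic growth rate, f(n) = Θ(g(n)) is true.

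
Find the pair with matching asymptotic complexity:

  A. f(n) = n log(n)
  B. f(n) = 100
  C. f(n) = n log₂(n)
A and C

Examining each function:
  A. n log(n) is O(n log n)
  B. 100 is O(1)
  C. n log₂(n) is O(n log n)

Functions A and C both have the same complexity class.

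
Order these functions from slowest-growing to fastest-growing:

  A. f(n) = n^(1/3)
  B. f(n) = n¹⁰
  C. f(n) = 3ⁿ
A < B < C

Comparing growth rates:
A = n^(1/3) is O(n^(1/3))
B = n¹⁰ is O(n¹⁰)
C = 3ⁿ is O(3ⁿ)

Therefore, the order from slowest to fastest is: A < B < C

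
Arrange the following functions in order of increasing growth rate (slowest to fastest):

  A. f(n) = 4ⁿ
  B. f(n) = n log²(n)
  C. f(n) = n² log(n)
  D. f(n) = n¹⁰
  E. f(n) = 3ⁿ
B < C < D < E < A

Comparing growth rates:
B = n log²(n) is O(n log² n)
C = n² log(n) is O(n² log n)
D = n¹⁰ is O(n¹⁰)
E = 3ⁿ is O(3ⁿ)
A = 4ⁿ is O(4ⁿ)

Therefore, the order from slowest to fastest is: B < C < D < E < A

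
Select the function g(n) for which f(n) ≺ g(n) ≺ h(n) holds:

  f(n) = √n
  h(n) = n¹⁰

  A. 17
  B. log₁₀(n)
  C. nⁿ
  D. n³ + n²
D

We need g(n) with √n = o(g(n)) and g(n) = o(n¹⁰), i.e. O(√n) ≺ g ≺ O(n¹⁰).
Check each option:
  A. 17 — O(1) does not grow strictly faster than f(n)
  B. log₁₀(n) — O(log n) does not grow strictly faster than f(n)
  C. nⁿ — O(nⁿ) does not grow strictly slower than h(n)
  D. n³ + n² — O(n³) is strictly between O(√n) and O(n¹⁰) ✓

Only option D (n³ + n²) lies strictly between.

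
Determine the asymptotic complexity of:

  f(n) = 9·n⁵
O(n⁵)

The dominant term in 9·n⁵ is 9·n⁵, which is Θ(n⁵).
Constants are absorbed, so the tightest bound is O(n⁵).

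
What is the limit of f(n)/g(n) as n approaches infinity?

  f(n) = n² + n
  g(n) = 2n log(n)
∞

Since n² + n (O(n²)) grows faster than 2n log(n) (O(n log n)),
the ratio f(n)/g(n) → ∞ as n → ∞.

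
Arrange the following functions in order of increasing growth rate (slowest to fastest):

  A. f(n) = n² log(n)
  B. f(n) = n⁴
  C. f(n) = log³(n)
C < A < B

Comparing growth rates:
C = log³(n) is O(log³ n)
A = n² log(n) is O(n² log n)
B = n⁴ is O(n⁴)

Therefore, the order from slowest to fastest is: C < A < B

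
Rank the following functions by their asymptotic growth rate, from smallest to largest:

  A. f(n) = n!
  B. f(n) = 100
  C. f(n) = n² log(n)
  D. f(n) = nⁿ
B < C < A < D

Comparing growth rates:
B = 100 is O(1)
C = n² log(n) is O(n² log n)
A = n! is O(n!)
D = nⁿ is O(nⁿ)

Therefore, the order from slowest to fastest is: B < C < A < D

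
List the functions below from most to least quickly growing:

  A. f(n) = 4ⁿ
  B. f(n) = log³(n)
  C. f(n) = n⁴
A > C > B

Comparing growth rates:
A = 4ⁿ is O(4ⁿ)
C = n⁴ is O(n⁴)
B = log³(n) is O(log³ n)

Therefore, the order from fastest to slowest is: A > C > B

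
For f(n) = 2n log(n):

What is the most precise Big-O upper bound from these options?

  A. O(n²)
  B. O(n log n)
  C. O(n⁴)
B

f(n) = 2n log(n) is O(n log n).
All listed options are valid Big-O bounds (upper bounds),
but O(n log n) is the tightest (smallest valid bound).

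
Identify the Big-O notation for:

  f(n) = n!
O(n!)

The dominant term in n! is n!, which is Θ(n!).
Constants are absorbed, so the tightest bound is O(n!).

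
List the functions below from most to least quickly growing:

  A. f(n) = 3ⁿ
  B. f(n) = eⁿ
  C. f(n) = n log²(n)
A > B > C

Comparing growth rates:
A = 3ⁿ is O(3ⁿ)
B = eⁿ is O(eⁿ)
C = n log²(n) is O(n log² n)

Therefore, the order from fastest to slowest is: A > B > C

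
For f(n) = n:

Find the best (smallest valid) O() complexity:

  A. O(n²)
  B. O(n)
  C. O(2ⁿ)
B

f(n) = n is O(n).
All listed options are valid Big-O bounds (upper bounds),
but O(n) is the tightest (smallest valid bound).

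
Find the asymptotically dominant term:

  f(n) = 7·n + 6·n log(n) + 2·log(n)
6·n log(n)

Looking at each term:
  - 7·n is O(n)
  - 6·n log(n) is O(n log n)
  - 2·log(n) is O(log n)

The term 6·n log(n) (O(n log n)) grows fastest and dominates all others.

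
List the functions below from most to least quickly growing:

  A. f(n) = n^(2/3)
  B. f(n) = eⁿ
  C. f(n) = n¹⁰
B > C > A

Comparing growth rates:
B = eⁿ is O(eⁿ)
C = n¹⁰ is O(n¹⁰)
A = n^(2/3) is O(n^(2/3))

Therefore, the order from fastest to slowest is: B > C > A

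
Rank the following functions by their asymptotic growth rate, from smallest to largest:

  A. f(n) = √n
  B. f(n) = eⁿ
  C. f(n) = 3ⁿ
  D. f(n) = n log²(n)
A < D < B < C

Comparing growth rates:
A = √n is O(√n)
D = n log²(n) is O(n log² n)
B = eⁿ is O(eⁿ)
C = 3ⁿ is O(3ⁿ)

Therefore, the order from slowest to fastest is: A < D < B < C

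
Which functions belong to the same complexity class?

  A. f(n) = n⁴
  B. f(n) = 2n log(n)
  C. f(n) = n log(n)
B and C

Examining each function:
  A. n⁴ is O(n⁴)
  B. 2n log(n) is O(n log n)
  C. n log(n) is O(n log n)

Functions B and C both have the same complexity class.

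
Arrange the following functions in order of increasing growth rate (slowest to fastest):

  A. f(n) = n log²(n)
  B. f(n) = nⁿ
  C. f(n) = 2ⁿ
A < C < B

Comparing growth rates:
A = n log²(n) is O(n log² n)
C = 2ⁿ is O(2ⁿ)
B = nⁿ is O(nⁿ)

Therefore, the order from slowest to fastest is: A < C < B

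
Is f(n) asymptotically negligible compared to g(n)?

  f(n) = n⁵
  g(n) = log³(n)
False

f(n) = n⁵ is O(n⁵), and g(n) = log³(n) is O(log³ n).
Since O(n⁵) grows faster than or equal to O(log³ n), f(n) = o(g(n)) is false.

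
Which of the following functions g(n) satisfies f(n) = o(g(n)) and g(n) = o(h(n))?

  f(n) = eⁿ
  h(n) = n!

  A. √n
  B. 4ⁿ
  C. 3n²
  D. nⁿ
B

We need g(n) with eⁿ = o(g(n)) and g(n) = o(n!), i.e. O(eⁿ) ≺ g ≺ O(n!).
Check each option:
  A. √n — O(√n) does not grow strictly faster than f(n)
  B. 4ⁿ — O(4ⁿ) is strictly between O(eⁿ) and O(n!) ✓
  C. 3n² — O(n²) does not grow strictly faster than f(n)
  D. nⁿ — O(nⁿ) does not grow strictly slower than h(n)

Only option B (4ⁿ) lies strictly between.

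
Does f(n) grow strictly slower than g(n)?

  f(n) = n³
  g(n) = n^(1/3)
False

f(n) = n³ is O(n³), and g(n) = n^(1/3) is O(n^(1/3)).
Since O(n³) grows faster than or equal to O(n^(1/3)), f(n) = o(g(n)) is false.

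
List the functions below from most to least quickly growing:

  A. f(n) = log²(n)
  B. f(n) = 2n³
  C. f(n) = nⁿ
C > B > A

Comparing growth rates:
C = nⁿ is O(nⁿ)
B = 2n³ is O(n³)
A = log²(n) is O(log² n)

Therefore, the order from fastest to slowest is: C > B > A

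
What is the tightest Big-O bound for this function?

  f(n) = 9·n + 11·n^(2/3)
O(n)

The dominant term in 9·n + 11·n^(2/3) is 9·n, which is Θ(n).
Lower-order terms (11·n^(2/3)) are asymptotically negligible.
Constants are absorbed, so the tightest bound is O(n).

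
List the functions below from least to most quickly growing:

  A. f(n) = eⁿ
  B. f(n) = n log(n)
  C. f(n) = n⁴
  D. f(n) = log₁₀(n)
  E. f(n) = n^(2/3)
D < E < B < C < A

Comparing growth rates:
D = log₁₀(n) is O(log n)
E = n^(2/3) is O(n^(2/3))
B = n log(n) is O(n log n)
C = n⁴ is O(n⁴)
A = eⁿ is O(eⁿ)

Therefore, the order from slowest to fastest is: D < E < B < C < A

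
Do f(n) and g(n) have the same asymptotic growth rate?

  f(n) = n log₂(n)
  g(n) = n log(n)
True

f(n) = n log₂(n) and g(n) = n log(n) are both O(n log n).
Since they have the same asymptotic growth rate, f(n) = Θ(g(n)) is true.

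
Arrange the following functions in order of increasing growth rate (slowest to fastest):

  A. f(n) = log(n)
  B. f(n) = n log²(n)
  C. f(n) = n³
A < B < C

Comparing growth rates:
A = log(n) is O(log n)
B = n log²(n) is O(n log² n)
C = n³ is O(n³)

Therefore, the order from slowest to fastest is: A < B < C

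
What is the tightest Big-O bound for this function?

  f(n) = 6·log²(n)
O(log² n)

The dominant term in 6·log²(n) is 6·log²(n), which is Θ(log² n).
Constants are absorbed, so the tightest bound is O(log² n).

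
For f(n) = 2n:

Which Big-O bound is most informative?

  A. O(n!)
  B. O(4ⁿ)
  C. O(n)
C

f(n) = 2n is O(n).
All listed options are valid Big-O bounds (upper bounds),
but O(n) is the tightest (smallest valid bound).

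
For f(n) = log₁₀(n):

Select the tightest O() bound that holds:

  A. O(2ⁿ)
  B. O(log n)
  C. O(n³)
B

f(n) = log₁₀(n) is O(log n).
All listed options are valid Big-O bounds (upper bounds),
but O(log n) is the tightest (smallest valid bound).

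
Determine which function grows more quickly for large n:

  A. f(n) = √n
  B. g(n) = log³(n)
A

f(n) = √n is O(√n), while g(n) = log³(n) is O(log³ n).
Since O(√n) grows faster than O(log³ n), f(n) dominates.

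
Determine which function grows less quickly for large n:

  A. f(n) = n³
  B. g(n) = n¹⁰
A

f(n) = n³ is O(n³), while g(n) = n¹⁰ is O(n¹⁰).
Since O(n³) grows slower than O(n¹⁰), f(n) is dominated.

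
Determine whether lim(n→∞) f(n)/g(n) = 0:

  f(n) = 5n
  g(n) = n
False

f(n) = 5n is O(n), and g(n) = n is O(n).
Since they have the same growth rate, f(n) = o(g(n)) is false.
(f = o(g) requires f to grow strictly slower, not equal.)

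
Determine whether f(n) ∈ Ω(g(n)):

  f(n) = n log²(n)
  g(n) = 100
True

f(n) = n log²(n) is O(n log² n), and g(n) = 100 is O(1).
Since O(n log² n) grows at least as fast as O(1), f(n) = Ω(g(n)) is true.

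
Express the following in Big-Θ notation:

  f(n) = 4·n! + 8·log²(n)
Θ(n!)

Order the terms by growth rate: 8·log²(n) ≺ 4·n!.
The fastest-growing term 4·n! dominates as n → ∞; dropping its constant factor gives Θ(n!).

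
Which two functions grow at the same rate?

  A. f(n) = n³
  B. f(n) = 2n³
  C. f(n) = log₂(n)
A and B

Examining each function:
  A. n³ is O(n³)
  B. 2n³ is O(n³)
  C. log₂(n) is O(log n)

Functions A and B both have the same complexity class.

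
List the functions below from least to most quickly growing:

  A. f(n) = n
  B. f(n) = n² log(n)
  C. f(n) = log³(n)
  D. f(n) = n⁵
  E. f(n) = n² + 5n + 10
C < A < E < B < D

Comparing growth rates:
C = log³(n) is O(log³ n)
A = n is O(n)
E = n² + 5n + 10 is O(n²)
B = n² log(n) is O(n² log n)
D = n⁵ is O(n⁵)

Therefore, the order from slowest to fastest is: C < A < E < B < D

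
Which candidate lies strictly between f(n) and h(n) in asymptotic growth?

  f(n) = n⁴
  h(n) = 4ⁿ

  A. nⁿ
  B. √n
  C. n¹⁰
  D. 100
C

We need g(n) with n⁴ = o(g(n)) and g(n) = o(4ⁿ), i.e. O(n⁴) ≺ g ≺ O(4ⁿ).
Check each option:
  A. nⁿ — O(nⁿ) does not grow strictly slower than h(n)
  B. √n — O(√n) does not grow strictly faster than f(n)
  C. n¹⁰ — O(n¹⁰) is strictly between O(n⁴) and O(4ⁿ) ✓
  D. 100 — O(1) does not grow strictly faster than f(n)

Only option C (n¹⁰) lies strictly between.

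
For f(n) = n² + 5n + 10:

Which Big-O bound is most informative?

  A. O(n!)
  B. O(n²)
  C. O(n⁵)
B

f(n) = n² + 5n + 10 is O(n²).
All listed options are valid Big-O bounds (upper bounds),
but O(n²) is the tightest (smallest valid bound).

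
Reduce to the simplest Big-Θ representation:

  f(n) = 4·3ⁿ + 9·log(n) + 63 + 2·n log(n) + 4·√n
Θ(3ⁿ)

Order the terms by growth rate: 63 ≺ 9·log(n) ≺ 4·√n ≺ 2·n log(n) ≺ 4·3ⁿ.
The fastest-growing term 4·3ⁿ dominates as n → ∞; dropping its constant factor gives Θ(3ⁿ).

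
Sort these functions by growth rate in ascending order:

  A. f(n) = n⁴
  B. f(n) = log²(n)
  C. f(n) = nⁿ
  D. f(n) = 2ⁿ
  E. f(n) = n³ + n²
B < E < A < D < C

Comparing growth rates:
B = log²(n) is O(log² n)
E = n³ + n² is O(n³)
A = n⁴ is O(n⁴)
D = 2ⁿ is O(2ⁿ)
C = nⁿ is O(nⁿ)

Therefore, the order from slowest to fastest is: B < E < A < D < C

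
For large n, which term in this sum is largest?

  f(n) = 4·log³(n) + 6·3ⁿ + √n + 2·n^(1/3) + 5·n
6·3ⁿ

Looking at each term:
  - 4·log³(n) is O(log³ n)
  - 6·3ⁿ is O(3ⁿ)
  - √n is O(√n)
  - 2·n^(1/3) is O(n^(1/3))
  - 5·n is O(n)

The term 6·3ⁿ (O(3ⁿ)) grows fastest and dominates all others.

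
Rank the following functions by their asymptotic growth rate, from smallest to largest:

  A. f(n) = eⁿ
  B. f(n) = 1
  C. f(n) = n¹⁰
B < C < A

Comparing growth rates:
B = 1 is O(1)
C = n¹⁰ is O(n¹⁰)
A = eⁿ is O(eⁿ)

Therefore, the order from slowest to fastest is: B < C < A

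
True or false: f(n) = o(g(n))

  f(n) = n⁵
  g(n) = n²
False

f(n) = n⁵ is O(n⁵), and g(n) = n² is O(n²).
Since O(n⁵) grows faster than or equal to O(n²), f(n) = o(g(n)) is false.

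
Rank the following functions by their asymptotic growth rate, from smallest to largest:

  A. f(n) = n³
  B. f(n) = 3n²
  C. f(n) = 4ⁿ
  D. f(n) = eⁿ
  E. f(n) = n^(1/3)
E < B < A < D < C

Comparing growth rates:
E = n^(1/3) is O(n^(1/3))
B = 3n² is O(n²)
A = n³ is O(n³)
D = eⁿ is O(eⁿ)
C = 4ⁿ is O(4ⁿ)

Therefore, the order from slowest to fastest is: E < B < A < D < C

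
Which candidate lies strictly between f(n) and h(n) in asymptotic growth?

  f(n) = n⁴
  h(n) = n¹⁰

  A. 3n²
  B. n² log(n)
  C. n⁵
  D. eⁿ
C

We need g(n) with n⁴ = o(g(n)) and g(n) = o(n¹⁰), i.e. O(n⁴) ≺ g ≺ O(n¹⁰).
Check each option:
  A. 3n² — O(n²) does not grow strictly faster than f(n)
  B. n² log(n) — O(n² log n) does not grow strictly faster than f(n)
  C. n⁵ — O(n⁵) is strictly between O(n⁴) and O(n¹⁰) ✓
  D. eⁿ — O(eⁿ) does not grow strictly slower than h(n)

Only option C (n⁵) lies strictly between.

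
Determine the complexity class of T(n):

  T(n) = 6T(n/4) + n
Θ(n^log₄(6))

Master Theorem: a = 6, b = 4, f(n) = n.
Compute the critical exponent d = log₄(6) = 1.292.
Compare f(n) = Θ(n) against n^d:
  k = 1 < d = 1.292, so f(n) = O(n^(d-ε)) — Case 1.
  The recursion cost dominates: T(n) = Θ(n^d) = Θ(n^log₄(6)).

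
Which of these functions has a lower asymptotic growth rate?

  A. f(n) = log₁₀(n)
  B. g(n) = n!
A

f(n) = log₁₀(n) is O(log n), while g(n) = n! is O(n!).
Since O(log n) grows slower than O(n!), f(n) is dominated.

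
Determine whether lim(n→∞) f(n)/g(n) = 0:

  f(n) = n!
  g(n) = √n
False

f(n) = n! is O(n!), and g(n) = √n is O(√n).
Since O(n!) grows faster than or equal to O(√n), f(n) = o(g(n)) is false.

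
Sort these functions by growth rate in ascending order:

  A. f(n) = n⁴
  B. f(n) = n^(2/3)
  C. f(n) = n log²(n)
B < C < A

Comparing growth rates:
B = n^(2/3) is O(n^(2/3))
C = n log²(n) is O(n log² n)
A = n⁴ is O(n⁴)

Therefore, the order from slowest to fastest is: B < C < A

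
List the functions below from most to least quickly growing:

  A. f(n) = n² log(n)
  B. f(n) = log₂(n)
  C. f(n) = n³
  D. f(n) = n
C > A > D > B

Comparing growth rates:
C = n³ is O(n³)
A = n² log(n) is O(n² log n)
D = n is O(n)
B = log₂(n) is O(log n)

Therefore, the order from fastest to slowest is: C > A > D > B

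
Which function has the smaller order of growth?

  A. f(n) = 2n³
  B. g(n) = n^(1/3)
B

f(n) = 2n³ is O(n³), while g(n) = n^(1/3) is O(n^(1/3)).
Since O(n^(1/3)) grows slower than O(n³), g(n) is dominated.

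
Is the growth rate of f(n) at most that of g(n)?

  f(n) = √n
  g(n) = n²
True

f(n) = √n is O(√n), and g(n) = n² is O(n²).
Since O(√n) ⊆ O(n²) (f grows no faster than g), f(n) = O(g(n)) is true.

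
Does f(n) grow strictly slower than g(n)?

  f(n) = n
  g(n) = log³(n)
False

f(n) = n is O(n), and g(n) = log³(n) is O(log³ n).
Since O(n) grows faster than or equal to O(log³ n), f(n) = o(g(n)) is false.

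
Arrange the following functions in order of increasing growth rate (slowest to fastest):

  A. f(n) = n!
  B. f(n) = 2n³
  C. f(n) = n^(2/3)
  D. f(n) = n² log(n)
C < D < B < A

Comparing growth rates:
C = n^(2/3) is O(n^(2/3))
D = n² log(n) is O(n² log n)
B = 2n³ is O(n³)
A = n! is O(n!)

Therefore, the order from slowest to fastest is: C < D < B < A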